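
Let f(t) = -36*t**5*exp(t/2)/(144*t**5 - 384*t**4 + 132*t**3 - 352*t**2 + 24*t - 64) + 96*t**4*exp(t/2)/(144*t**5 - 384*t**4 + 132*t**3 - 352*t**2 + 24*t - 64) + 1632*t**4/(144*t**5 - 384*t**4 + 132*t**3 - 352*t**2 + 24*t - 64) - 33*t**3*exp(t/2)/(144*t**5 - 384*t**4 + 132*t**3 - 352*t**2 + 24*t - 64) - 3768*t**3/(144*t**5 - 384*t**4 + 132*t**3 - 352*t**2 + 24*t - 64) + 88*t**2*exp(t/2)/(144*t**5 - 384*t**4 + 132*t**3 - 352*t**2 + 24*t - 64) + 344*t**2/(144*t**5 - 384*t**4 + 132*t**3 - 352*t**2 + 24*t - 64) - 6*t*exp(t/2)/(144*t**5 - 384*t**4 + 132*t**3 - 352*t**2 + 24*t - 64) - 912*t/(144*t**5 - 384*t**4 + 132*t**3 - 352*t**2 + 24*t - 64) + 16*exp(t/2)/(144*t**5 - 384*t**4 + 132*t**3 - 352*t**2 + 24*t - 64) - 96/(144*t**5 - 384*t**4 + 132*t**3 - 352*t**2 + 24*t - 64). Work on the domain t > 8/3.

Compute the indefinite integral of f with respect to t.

F(t) = -exp(t/2)/2 + 4*log(3*t/2 - 4)/3 + 5*log(t**2 + 2/3) + atan(2*t) + C

The integrand splits into summands that can be handled one at a time.
Check: d/dt[-exp(t/2)/2 + 4*log(3*t/2 - 4)/3 + 5*log(t**2 + 2/3) + atan(2*t)] = (-36*t**5*exp(t/2) + 96*t**4*exp(t/2) + 1632*t**4 - 33*t**3*exp(t/2) - 3768*t**3 + 88*t**2*exp(t/2) + 344*t**2 - 6*t*exp(t/2) - 912*t + 16*exp(t/2) - 96)/(144*t**5 - 384*t**4 + 132*t**3 - 352*t**2 + 24*t - 64), which equals f(t).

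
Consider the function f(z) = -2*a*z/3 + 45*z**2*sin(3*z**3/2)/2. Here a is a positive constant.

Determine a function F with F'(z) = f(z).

The integrand splits into summands that can be handled one at a time.
Check: d/dz[-(a*z**2 + 15*cos(3*z**3/2))/3] = -2*a*z/3 + 45*z**2*sin(3*z**3/2)/2 = f(z).

An antiderivative is F(z) = -(a*z**2 + 15*cos(3*z**3/2))/3.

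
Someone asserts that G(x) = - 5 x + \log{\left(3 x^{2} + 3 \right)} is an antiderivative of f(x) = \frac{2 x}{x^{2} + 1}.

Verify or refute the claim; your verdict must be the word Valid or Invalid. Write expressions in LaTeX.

Invalid: d/dx[G] - f = -5, which is not 0.

d/dx[G] = \frac{- 5 x^{2} + 2 x - 5}{x^{2} + 1}
d/dx[G] - f(x) = -5 != 0.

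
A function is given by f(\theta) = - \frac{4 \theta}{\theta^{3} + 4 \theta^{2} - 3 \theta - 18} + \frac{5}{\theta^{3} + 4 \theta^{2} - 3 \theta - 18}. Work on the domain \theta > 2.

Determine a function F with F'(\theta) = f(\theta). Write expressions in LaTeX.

An antiderivative is F(\theta) = - \frac{3 \log{\left(\theta - 2 \right)}}{25} + \frac{3 \log{\left(\theta + 3 \right)}}{25} + \frac{17}{5 \theta + 15}.

Factor the denominator (\left(\theta - 2\right) \left(\theta + 3\right)^{2}) and decompose: f = \frac{3}{25 \left(\theta + 3\right)} - \frac{17}{5 \left(\theta + 3\right)^{2}} - \frac{3}{25 \left(\theta - 2\right)}; each piece integrates to a log, atan, or power term.
Check: d/d\theta[- \frac{3 \log{\left(\theta - 2 \right)}}{25} + \frac{3 \log{\left(\theta + 3 \right)}}{25} + \frac{17}{5 \theta + 15}] = \frac{5 - 4 \theta}{\theta^{3} + 4 \theta^{2} - 3 \theta - 18}, which equals f(\theta).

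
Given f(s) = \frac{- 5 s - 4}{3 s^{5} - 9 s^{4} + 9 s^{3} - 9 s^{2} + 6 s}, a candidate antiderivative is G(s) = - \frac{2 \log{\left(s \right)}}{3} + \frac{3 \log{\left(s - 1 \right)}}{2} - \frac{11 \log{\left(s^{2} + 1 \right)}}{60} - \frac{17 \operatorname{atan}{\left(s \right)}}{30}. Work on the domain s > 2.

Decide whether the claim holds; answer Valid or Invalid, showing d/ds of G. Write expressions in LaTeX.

d/ds[G] = \frac{7 s^{3} + 7 s^{2} + 21 s + 10}{15 s^{4} - 15 s^{3} + 15 s^{2} - 15 s}
d/ds[G] - f(s) = \frac{7}{15 s - 30} != 0.

Invalid: d/ds[G] - f = \frac{7}{15 s - 30}, which is not 0.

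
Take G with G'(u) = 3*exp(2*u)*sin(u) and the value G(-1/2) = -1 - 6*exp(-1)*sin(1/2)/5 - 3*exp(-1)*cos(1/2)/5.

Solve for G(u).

Whatever form G(u) takes, its d/du must return the stated G'(u).
A general antiderivative is 6*exp(2*u)*sin(u)/5 - 3*exp(2*u)*cos(u)/5 + C.
The condition gives C = -1 - 6*exp(-1)*sin(1/2)/5 - 3*exp(-1)*cos(1/2)/5 - (-6*exp(-1)*sin(1/2)/5 - 3*exp(-1)*cos(1/2)/5) = -1.
So G(u) = -(-6*exp(2*u)*sin(u) + 3*exp(2*u)*cos(u) + 5)/5.
Check: d/du[-(-6*exp(2*u)*sin(u) + 3*exp(2*u)*cos(u) + 5)/5] = 3*exp(2*u)*sin(u) = G'(u).

G(u) = -(-6*exp(2*u)*sin(u) + 3*exp(2*u)*cos(u) + 5)/5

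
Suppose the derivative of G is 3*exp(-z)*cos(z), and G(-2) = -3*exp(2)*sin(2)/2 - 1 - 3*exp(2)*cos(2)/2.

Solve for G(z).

Since d/dz undoes antidifferentiation here, G(z) must give back the stated G'(z).
A general antiderivative is 3*exp(-z)*sin(z)/2 - 3*exp(-z)*cos(z)/2 + C.
The condition gives C = -3*exp(2)*sin(2)/2 - 1 - 3*exp(2)*cos(2)/2 - (-3*exp(2)*sin(2)/2 - 3*exp(2)*cos(2)/2) = -1.
So G(z) = (-2*exp(z) + 3*sin(z) - 3*cos(z))*exp(-z)/2.
Check: d/dz[(-2*exp(z) + 3*sin(z) - 3*cos(z))*exp(-z)/2] = 3*exp(-z)*cos(z) = G'(z).

G(z) = (-2*exp(z) + 3*sin(z) - 3*cos(z))*exp(-z)/2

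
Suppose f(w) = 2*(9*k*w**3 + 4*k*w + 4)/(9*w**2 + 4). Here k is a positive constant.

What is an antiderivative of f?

Since d/dw undoes antidifferentiation here, F'(w) = f(w) is required of F(w).
Check: d/dw[(3*k*w**2 + 4*atan(3*w/2))/3] = (18*k*w**3 + 8*k*w + 8)/(9*w**2 + 4), which equals f(w).

An antiderivative is F(w) = (3*k*w**2 + 4*atan(3*w/2))/3.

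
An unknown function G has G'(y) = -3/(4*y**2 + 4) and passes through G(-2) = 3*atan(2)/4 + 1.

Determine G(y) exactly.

Any candidate G(y) must reproduce the stated G'(y) exactly.
A general antiderivative is -3*atan(y)/4 + C.
The condition gives C = 3*atan(2)/4 + 1 - (3*atan(2)/4) = 1.
So G(y) = (4 - 3*atan(y))/4.
Check: d/dy[(4 - 3*atan(y))/4] = -3/(4*y**2 + 4) = G'(y).

G(y) = (4 - 3*atan(y))/4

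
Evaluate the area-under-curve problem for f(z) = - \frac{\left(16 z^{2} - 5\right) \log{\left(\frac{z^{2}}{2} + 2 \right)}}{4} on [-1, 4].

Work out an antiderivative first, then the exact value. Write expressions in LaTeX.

Antiderivative: F(z) = - \frac{4 z^{3} \log{\left(\frac{z^{2}}{2} + 2 \right)}}{3} + \frac{8 z^{3}}{9} + \frac{5 z \log{\left(\frac{z^{2}}{2} + 2 \right)}}{4} - \frac{79 z}{6} + \frac{79 \operatorname{atan}{\left(\frac{z}{2} \right)}}{3}; value = - \frac{241 \log{\left(10 \right)}}{3} - \frac{145}{18} - \frac{\log{\left(\frac{5}{2} \right)}}{12} + \frac{79 \operatorname{atan}{\left(\frac{1}{2} \right)}}{3} + \frac{79 \operatorname{atan}{\left(2 \right)}}{3}

Recover f(z) by differentiating a candidate F(z); any mismatch rules it out.
F(z) = - \frac{4 z^{3} \log{\left(\frac{z^{2}}{2} + 2 \right)}}{3} + \frac{8 z^{3}}{9} + \frac{5 z \log{\left(\frac{z^{2}}{2} + 2 \right)}}{4} - \frac{79 z}{6} + \frac{79 \operatorname{atan}{\left(\frac{z}{2} \right)}}{3} is an antiderivative of f.
Check: d/dz[- \frac{4 z^{3} \log{\left(\frac{z^{2}}{2} + 2 \right)}}{3} + \frac{8 z^{3}}{9} + \frac{5 z \log{\left(\frac{z^{2}}{2} + 2 \right)}}{4} - \frac{79 z}{6} + \frac{79 \operatorname{atan}{\left(\frac{z}{2} \right)}}{3}] = - 4 z^{2} \log{\left(\frac{z^{2}}{2} + 2 \right)} + \frac{5 \log{\left(\frac{z^{2}}{2} + 2 \right)}}{4}, which equals f(z).
F(4) = - \frac{241 \log{\left(10 \right)}}{3} + \frac{38}{9} + \frac{79 \operatorname{atan}{\left(2 \right)}}{3}; F(-1) = - \frac{79 \operatorname{atan}{\left(\frac{1}{2} \right)}}{3} + \frac{\log{\left(\frac{5}{2} \right)}}{12} + \frac{221}{18}.
Integral = F(4) - F(-1) = - \frac{241 \log{\left(10 \right)}}{3} - \frac{145}{18} - \frac{\log{\left(\frac{5}{2} \right)}}{12} + \frac{79 \operatorname{atan}{\left(\frac{1}{2} \right)}}{3} + \frac{79 \operatorname{atan}{\left(2 \right)}}{3}.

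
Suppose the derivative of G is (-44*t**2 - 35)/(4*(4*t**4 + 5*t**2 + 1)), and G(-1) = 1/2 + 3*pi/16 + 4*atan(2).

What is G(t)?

G(t) = -3*atan(t)/4 - 4*atan(2*t) + 1/2

A candidate passes only if d/dt[G] lands on the given G'(t) exactly.
A general antiderivative is -3*atan(t)/4 - 4*atan(2*t) + C.
The condition gives C = 1/2 + 3*pi/16 + 4*atan(2) - (3*pi/16 + 4*atan(2)) = 1/2.
So G(t) = -3*atan(t)/4 - 4*atan(2*t) + 1/2.
Check: d/dt[-3*atan(t)/4 - 4*atan(2*t) + 1/2] = (-44*t**2 - 35)/(16*t**4 + 20*t**2 + 4), which equals G'(t).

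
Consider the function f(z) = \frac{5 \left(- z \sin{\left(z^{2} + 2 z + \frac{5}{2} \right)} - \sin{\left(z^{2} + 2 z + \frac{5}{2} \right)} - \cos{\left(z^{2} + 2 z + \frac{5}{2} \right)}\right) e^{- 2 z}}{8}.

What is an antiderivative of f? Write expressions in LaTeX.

Recognize the product-rule pattern: f = u'v + uv' with u = \frac{5 \cos{\left(z^{2} + 2 z + \frac{5}{2} \right)}}{16}, v = e^{- 2 z}, so integration by parts undoes it.
Check: d/dz[\frac{5 e^{- 2 z} \cos{\left(z^{2} + 2 z + \frac{5}{2} \right)}}{16}] = \frac{\left(- 5 z \sin{\left(z^{2} + 2 z + \frac{5}{2} \right)} - 5 \sin{\left(z^{2} + 2 z + \frac{5}{2} \right)} - 5 \cos{\left(z^{2} + 2 z + \frac{5}{2} \right)}\right) e^{- 2 z}}{8}, which equals f(z).

An antiderivative is F(z) = \frac{5 e^{- 2 z} \cos{\left(z^{2} + 2 z + \frac{5}{2} \right)}}{16}.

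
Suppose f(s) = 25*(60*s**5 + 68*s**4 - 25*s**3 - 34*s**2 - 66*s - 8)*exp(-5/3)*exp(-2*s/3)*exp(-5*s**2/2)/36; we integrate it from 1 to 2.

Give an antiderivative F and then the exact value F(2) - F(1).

Antiderivative: F(s) = (-100*s**4 - 100*s**3 - 25*s**2 + 100)*exp(-5/3)*exp(-2*s/3)*exp(-5*s**2/2)/12; value = -200*exp(-13) + 125*exp(-29/6)/12

f has the shape u'v + uv' for u = -25*s**4/3 - 25*s**3/3 - 25*s**2/12 + 25/3 and v = exp(-5*s**2/2 - 2*s/3 - 5/3) — it is the derivative of the product u*v.
F(s) = (-100*s**4 - 100*s**3 - 25*s**2 + 100)*exp(-5/3)*exp(-2*s/3)*exp(-5*s**2/2)/12 is an antiderivative of f.
Check: d/ds[(-100*s**4 - 100*s**3 - 25*s**2 + 100)*exp(-5/3)*exp(-2*s/3)*exp(-5*s**2/2)/12] = (1500*s**5 + 1700*s**4 - 625*s**3 - 850*s**2 - 1650*s - 200)*exp(-5/3)*exp(-2*s/3)*exp(-5*s**2/2)/36, which equals f(s).
F(2) = -200*exp(-13); F(1) = -125*exp(-29/6)/12.
Integral = F(2) - F(1) = -200*exp(-13) + 125*exp(-29/6)/12.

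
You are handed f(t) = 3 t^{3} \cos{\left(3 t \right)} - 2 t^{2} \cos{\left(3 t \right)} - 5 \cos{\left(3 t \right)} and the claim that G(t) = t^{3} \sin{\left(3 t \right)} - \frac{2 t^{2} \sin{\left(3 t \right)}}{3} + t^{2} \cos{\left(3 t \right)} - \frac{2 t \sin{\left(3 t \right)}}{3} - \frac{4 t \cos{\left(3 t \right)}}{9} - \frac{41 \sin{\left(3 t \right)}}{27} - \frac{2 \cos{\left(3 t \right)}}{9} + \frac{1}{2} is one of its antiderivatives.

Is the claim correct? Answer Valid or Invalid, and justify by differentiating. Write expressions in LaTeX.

d/dt[G] = 3 t^{3} \cos{\left(3 t \right)} - 2 t^{2} \cos{\left(3 t \right)} - 5 \cos{\left(3 t \right)}
This equals f(t) exactly, so the claim holds.

Valid - the claim checks out under differentiation.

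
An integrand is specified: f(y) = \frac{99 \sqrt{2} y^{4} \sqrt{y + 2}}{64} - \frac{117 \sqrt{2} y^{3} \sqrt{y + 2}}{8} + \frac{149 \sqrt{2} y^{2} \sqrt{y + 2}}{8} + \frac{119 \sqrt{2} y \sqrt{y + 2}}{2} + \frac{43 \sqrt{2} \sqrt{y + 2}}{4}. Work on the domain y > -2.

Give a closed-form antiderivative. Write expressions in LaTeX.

An antiderivative is F(y) = \frac{\sqrt{2} \left(y + 2\right)^{\frac{3}{2}} \left(3 y^{2} - 20 y - 4\right)^{2}}{32}.

f has the shape u'v + uv' for u = \frac{\left(2 y + 4\right)^{\frac{3}{2}}}{4} and v = \left(- \frac{3 y^{2}}{4} + 5 y + 1\right)^{2} — it is the derivative of the product u*v.
Check: d/dy[\frac{\sqrt{2} \left(y + 2\right)^{\frac{3}{2}} \left(3 y^{2} - 20 y - 4\right)^{2}}{32}] = \frac{99 \sqrt{2} y^{4} \sqrt{y + 2}}{64} - \frac{117 \sqrt{2} y^{3} \sqrt{y + 2}}{8} + \frac{149 \sqrt{2} y^{2} \sqrt{y + 2}}{8} + \frac{119 \sqrt{2} y \sqrt{y + 2}}{2} + \frac{43 \sqrt{2} \sqrt{y + 2}}{4} = f(y).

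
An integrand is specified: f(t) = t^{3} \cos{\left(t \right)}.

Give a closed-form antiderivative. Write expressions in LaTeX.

An antiderivative is F(t) = t^{3} \sin{\left(t \right)} + 3 t^{2} \cos{\left(t \right)} - 6 t \sin{\left(t \right)} - 6 \cos{\left(t \right)}.

Differentiate the proposed F(t) back; it has to land on f(t) exactly.
Check: d/dt[t^{3} \sin{\left(t \right)} + 3 t^{2} \cos{\left(t \right)} - 6 t \sin{\left(t \right)} - 6 \cos{\left(t \right)}] = t^{3} \cos{\left(t \right)} = f(t).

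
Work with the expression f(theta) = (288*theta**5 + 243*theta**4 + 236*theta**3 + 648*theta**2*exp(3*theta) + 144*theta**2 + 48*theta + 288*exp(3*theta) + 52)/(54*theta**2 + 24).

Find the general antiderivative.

Check any antiderivative F(theta) by computing F'(theta) and comparing it with f(theta).
Check: d/dtheta[(8*theta**4 + 9*theta**3 + 6*theta**2 + 4*theta + 24*exp(3*theta) + 6*atan(3*theta/2))/6] = (288*theta**5 + 243*theta**4 + 236*theta**3 + 648*theta**2*exp(3*theta) + 144*theta**2 + 48*theta + 288*exp(3*theta) + 52)/(54*theta**2 + 24) = f(theta).

F(theta) = (8*theta**4 + 9*theta**3 + 6*theta**2 + 4*theta + 24*exp(3*theta) + 6*atan(3*theta/2))/6 + C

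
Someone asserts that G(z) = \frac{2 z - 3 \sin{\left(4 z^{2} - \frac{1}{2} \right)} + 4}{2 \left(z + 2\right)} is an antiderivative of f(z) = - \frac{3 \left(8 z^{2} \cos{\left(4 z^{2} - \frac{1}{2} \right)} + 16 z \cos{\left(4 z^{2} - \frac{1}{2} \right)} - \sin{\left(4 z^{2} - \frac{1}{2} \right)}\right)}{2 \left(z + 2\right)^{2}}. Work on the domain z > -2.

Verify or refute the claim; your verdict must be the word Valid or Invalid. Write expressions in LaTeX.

d/dz[G] = \frac{- 24 z^{2} \cos{\left(4 z^{2} - \frac{1}{2} \right)} - 48 z \cos{\left(4 z^{2} - \frac{1}{2} \right)} + 3 \sin{\left(4 z^{2} - \frac{1}{2} \right)}}{2 z^{2} + 8 z + 8}
This equals f(z) exactly, so the claim holds.

Valid: G'(z) = f(z).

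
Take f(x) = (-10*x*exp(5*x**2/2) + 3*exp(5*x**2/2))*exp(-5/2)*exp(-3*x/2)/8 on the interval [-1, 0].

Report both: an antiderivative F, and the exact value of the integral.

The substitution u = 5*x**2/2 - 3*x/2 - 5/2 works: f is exactly (dF/du)*(du/dx) for that inner function.
F(x) = -exp(5*x**2/2 - 3*x/2 - 5/2)/4 is an antiderivative of f.
Check: d/dx[-exp(5*x**2/2 - 3*x/2 - 5/2)/4] = (3 - 10*x)*exp(-5/2)*exp(-3*x/2)*exp(5*x**2/2)/8, which equals f(x).
F(0) = -exp(-5/2)/4; F(-1) = -exp(3/2)/4.
Integral = F(0) - F(-1) = -exp(-5/2)/4 + exp(3/2)/4.

Antiderivative: F(x) = -exp(5*x**2/2 - 3*x/2 - 5/2)/4; value = -exp(-5/2)/4 + exp(3/2)/4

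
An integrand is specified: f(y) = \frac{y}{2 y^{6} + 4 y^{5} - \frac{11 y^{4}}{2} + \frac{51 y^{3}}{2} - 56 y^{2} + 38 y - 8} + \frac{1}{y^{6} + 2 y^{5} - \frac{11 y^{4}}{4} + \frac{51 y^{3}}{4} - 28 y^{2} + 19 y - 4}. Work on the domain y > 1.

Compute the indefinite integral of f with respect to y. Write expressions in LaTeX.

F(y) = \frac{6 \log{\left(y - 1 \right)}}{25} - \frac{5944 \log{\left(y - \frac{1}{2} \right)}}{23409} + \frac{\log{\left(y + 4 \right)}}{2025} + \frac{97 \log{\left(y^{2} + 4 \right)}}{14450} + \frac{71 \operatorname{atan}{\left(\frac{y}{2} \right)}}{7225} + \frac{40}{306 y - 153} + C

Factor the denominator (\left(y - 1\right) \left(y + 4\right) \left(2 y - 1\right)^{2} \left(y^{2} + 4\right)) and decompose: f = \frac{97 y + 142}{7225 \left(y^{2} + 4\right)} - \frac{11888}{23409 \left(2 y - 1\right)} - \frac{80}{153 \left(2 y - 1\right)^{2}} + \frac{1}{2025 \left(y + 4\right)} + \frac{6}{25 \left(y - 1\right)}; each piece integrates to a log, atan, or power term.
Check: d/dy[\frac{6 \log{\left(y - 1 \right)}}{25} - \frac{5944 \log{\left(y - \frac{1}{2} \right)}}{23409} + \frac{\log{\left(y + 4 \right)}}{2025} + \frac{97 \log{\left(y^{2} + 4 \right)}}{14450} + \frac{71 \operatorname{atan}{\left(\frac{y}{2} \right)}}{7225} + \frac{40}{306 y - 153}] = \frac{2 y + 4}{4 y^{6} + 8 y^{5} - 11 y^{4} + 51 y^{3} - 112 y^{2} + 76 y - 16}, which equals f(y).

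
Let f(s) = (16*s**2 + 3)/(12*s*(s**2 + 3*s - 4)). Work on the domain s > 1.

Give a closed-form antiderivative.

Factor the denominator (12*s*(s - 1)*(s + 4)) and decompose: f = 259/(240*(s + 4)) + 19/(60*(s - 1)) - 1/(16*s); each piece integrates to a log, atan, or power term.
Check: d/ds[(-15*log(s) + 76*log(s - 1) + 259*log(s + 4))/240] = (16*s**2 + 3)/(12*s**3 + 36*s**2 - 48*s), which equals f(s).

An antiderivative is F(s) = (-15*log(s) + 76*log(s - 1) + 259*log(s + 4))/240.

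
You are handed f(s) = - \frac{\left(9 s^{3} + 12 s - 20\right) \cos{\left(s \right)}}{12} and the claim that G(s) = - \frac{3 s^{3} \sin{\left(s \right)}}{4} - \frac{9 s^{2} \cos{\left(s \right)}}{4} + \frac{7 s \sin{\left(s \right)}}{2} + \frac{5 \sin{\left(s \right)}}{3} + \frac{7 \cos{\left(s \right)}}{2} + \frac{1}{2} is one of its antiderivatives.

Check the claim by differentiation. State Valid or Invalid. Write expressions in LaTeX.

d/ds[G] = - \frac{3 s^{3} \cos{\left(s \right)}}{4} - s \cos{\left(s \right)} + \frac{5 \cos{\left(s \right)}}{3}
This equals f(s) exactly, so the claim holds.

Valid. The derivative of G reproduces f.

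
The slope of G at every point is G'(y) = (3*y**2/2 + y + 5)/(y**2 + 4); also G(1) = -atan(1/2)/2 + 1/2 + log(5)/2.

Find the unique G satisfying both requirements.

Any candidate G(y) must reproduce the stated G'(y) exactly.
A general antiderivative is 3*y/2 + log(y**2 + 4)/2 - atan(y/2)/2 + C.
The condition gives C = -atan(1/2)/2 + 1/2 + log(5)/2 - (-atan(1/2)/2 + log(5)/2 + 3/2) = -1.
So G(y) = 3*y/2 + log(y**2 + 4)/2 - atan(y/2)/2 - 1.
Check: d/dy[3*y/2 + log(y**2 + 4)/2 - atan(y/2)/2 - 1] = (3*y**2 + 2*y + 10)/(2*y**2 + 8), which equals G'(y).

G(y) = 3*y/2 + log(y**2 + 4)/2 - atan(y/2)/2 - 1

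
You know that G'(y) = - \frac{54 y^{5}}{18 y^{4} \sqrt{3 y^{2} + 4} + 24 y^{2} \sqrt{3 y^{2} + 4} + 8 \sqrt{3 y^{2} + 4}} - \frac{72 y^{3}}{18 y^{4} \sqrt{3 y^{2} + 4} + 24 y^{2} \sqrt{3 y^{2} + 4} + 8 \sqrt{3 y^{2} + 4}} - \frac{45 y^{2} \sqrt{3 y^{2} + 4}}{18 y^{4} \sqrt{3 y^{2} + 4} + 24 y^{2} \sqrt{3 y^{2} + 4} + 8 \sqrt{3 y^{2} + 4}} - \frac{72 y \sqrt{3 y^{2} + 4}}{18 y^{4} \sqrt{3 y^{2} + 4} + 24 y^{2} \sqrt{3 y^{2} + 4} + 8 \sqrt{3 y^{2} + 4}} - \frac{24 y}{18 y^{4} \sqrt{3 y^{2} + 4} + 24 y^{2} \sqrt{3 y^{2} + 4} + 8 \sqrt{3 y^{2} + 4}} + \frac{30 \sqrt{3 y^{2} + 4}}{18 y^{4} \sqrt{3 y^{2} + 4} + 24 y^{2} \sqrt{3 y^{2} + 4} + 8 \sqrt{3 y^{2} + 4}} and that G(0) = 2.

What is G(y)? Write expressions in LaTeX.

G(y) = \frac{6 y^{2} + 15 y - 2 \left(3 y^{2} + 2\right) \sqrt{3 y^{2} + 4} + 16}{2 \left(3 y^{2} + 2\right)}

The integrand splits into summands that can be handled one at a time.
A general antiderivative is \frac{\frac{5 y}{4} + 1}{\frac{y^{2}}{2} + \frac{1}{3}} - \sqrt{3 y^{2} + 4} + C.
The condition gives C = 2 - (1) = 1.
So G(y) = \frac{6 y^{2} + 15 y - 2 \left(3 y^{2} + 2\right) \sqrt{3 y^{2} + 4} + 16}{2 \left(3 y^{2} + 2\right)}.
Check: d/dy[\frac{6 y^{2} + 15 y - 2 \left(3 y^{2} + 2\right) \sqrt{3 y^{2} + 4} + 16}{2 \left(3 y^{2} + 2\right)}] = \frac{- 54 y^{5} - 72 y^{3} - 45 y^{2} \sqrt{3 y^{2} + 4} - 72 y \sqrt{3 y^{2} + 4} - 24 y + 30 \sqrt{3 y^{2} + 4}}{18 y^{4} \sqrt{3 y^{2} + 4} + 24 y^{2} \sqrt{3 y^{2} + 4} + 8 \sqrt{3 y^{2} + 4}}, which equals G'(y).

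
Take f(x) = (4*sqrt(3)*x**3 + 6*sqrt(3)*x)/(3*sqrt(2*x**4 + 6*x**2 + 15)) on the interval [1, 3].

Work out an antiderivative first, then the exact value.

Antiderivative: F(x) = sqrt(2*x**4/3 + 2*x**2 + 5); value = -sqrt(69)/3 + sqrt(77)

f matches the chain-rule pattern g'(h)*h' with inner function h(x) = 2*x**4/3 + 2*x**2 + 5; substituting u = h(x) collapses the integral.
F(x) = sqrt(2*x**4/3 + 2*x**2 + 5) is an antiderivative of f.
Check: d/dx[sqrt(2*x**4/3 + 2*x**2 + 5)] = (4*sqrt(3)*x**3 + 6*sqrt(3)*x)/(3*sqrt(2*x**4 + 6*x**2 + 15)) = f(x).
F(3) = sqrt(77); F(1) = sqrt(69)/3.
Integral = F(3) - F(1) = -sqrt(69)/3 + sqrt(77).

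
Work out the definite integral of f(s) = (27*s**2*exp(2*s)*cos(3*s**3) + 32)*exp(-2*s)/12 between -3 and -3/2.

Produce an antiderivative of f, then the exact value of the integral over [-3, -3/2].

Antiderivative: F(s) = (3*exp(2*s)*sin(3*s**3) - 16)*exp(-2*s)/12; value = -4*exp(3)/3 + sin(81)/4 - sin(81/8)/4 + 4*exp(6)/3

For F(s) to be correct the identity F'(s) - f(s) = 0 must hold.
F(s) = (3*exp(2*s)*sin(3*s**3) - 16)*exp(-2*s)/12 is an antiderivative of f.
Check: d/ds[(3*exp(2*s)*sin(3*s**3) - 16)*exp(-2*s)/12] = (27*s**2*exp(2*s)*cos(3*s**3) + 32)*exp(-2*s)/12 = f(s).
F(-3/2) = -4*exp(3)/3 - sin(81/8)/4; F(-3) = -4*exp(6)/3 - sin(81)/4.
Integral = F(-3/2) - F(-3) = -4*exp(3)/3 + sin(81)/4 - sin(81/8)/4 + 4*exp(6)/3.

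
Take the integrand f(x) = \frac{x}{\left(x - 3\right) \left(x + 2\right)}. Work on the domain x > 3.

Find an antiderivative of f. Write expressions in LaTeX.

Factor the denominator (\left(x - 3\right) \left(x + 2\right)) and decompose: f = \frac{2}{5 \left(x + 2\right)} + \frac{3}{5 \left(x - 3\right)}; each piece integrates to a log, atan, or power term.
Check: d/dx[\frac{3 \log{\left(x - 3 \right)}}{5} + \frac{2 \log{\left(x + 2 \right)}}{5}] = \frac{x}{x^{2} - x - 6}, which equals f(x).

An antiderivative is F(x) = \frac{3 \log{\left(x - 3 \right)}}{5} + \frac{2 \log{\left(x + 2 \right)}}{5}.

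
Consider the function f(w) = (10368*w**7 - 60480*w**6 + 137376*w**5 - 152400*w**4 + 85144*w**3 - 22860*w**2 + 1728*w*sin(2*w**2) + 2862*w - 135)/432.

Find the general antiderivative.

Since d/dw undoes antidifferentiation here, F'(w) = f(w) is required of F(w).
Check: d/dw[3*w**8 - 20*w**7 + 53*w**6 - 635*w**5/9 + 10643*w**4/216 - 635*w**3/36 + 53*w**2/16 - 5*w/16 - cos(2*w**2)] = 24*w**7 - 140*w**6 + 318*w**5 - 3175*w**4/9 + 10643*w**3/54 - 635*w**2/12 + 4*w*sin(2*w**2) + 53*w/8 - 5/16, which equals f(w).

F(w) = 3*w**8 - 20*w**7 + 53*w**6 - 635*w**5/9 + 10643*w**4/216 - 635*w**3/36 + 53*w**2/16 - 5*w/16 - cos(2*w**2) + C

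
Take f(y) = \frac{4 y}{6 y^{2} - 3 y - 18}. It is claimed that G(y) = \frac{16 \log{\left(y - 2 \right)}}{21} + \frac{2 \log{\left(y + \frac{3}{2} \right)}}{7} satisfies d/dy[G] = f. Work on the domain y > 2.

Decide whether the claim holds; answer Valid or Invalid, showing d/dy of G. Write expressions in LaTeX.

d/dy[G] = \frac{44 y + 24}{42 y^{2} - 21 y - 126}
d/dy[G] - f(y) = \frac{8}{21 y - 42} != 0.

Invalid: d/dy[G] - f = \frac{8}{21 y - 42}, which is not 0.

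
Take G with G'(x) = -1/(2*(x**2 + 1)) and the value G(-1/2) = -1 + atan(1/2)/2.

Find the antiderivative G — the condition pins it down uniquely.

A candidate passes only if d/dx[G] lands on the given G'(x) exactly.
A general antiderivative is -atan(x)/2 + C.
The condition gives C = -1 + atan(1/2)/2 - (atan(1/2)/2) = -1.
So G(x) = (-atan(x) - 2)/2.
Check: d/dx[(-atan(x) - 2)/2] = -1/(2*x**2 + 2), which equals G'(x).

G(x) = (-atan(x) - 2)/2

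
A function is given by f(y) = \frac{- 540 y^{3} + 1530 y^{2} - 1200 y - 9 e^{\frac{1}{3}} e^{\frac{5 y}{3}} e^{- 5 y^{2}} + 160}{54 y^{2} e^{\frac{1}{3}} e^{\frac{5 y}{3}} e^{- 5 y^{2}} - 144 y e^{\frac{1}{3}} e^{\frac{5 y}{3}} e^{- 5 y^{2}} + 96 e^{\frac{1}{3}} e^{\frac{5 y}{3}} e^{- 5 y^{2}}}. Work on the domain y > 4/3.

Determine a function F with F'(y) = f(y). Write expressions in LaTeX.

A first test for any F(y): its y-derivative must equal f(y) identically.
Check: d/dy[\frac{- 2 \left(3 y - 4\right) e^{5 y^{2} - \frac{5 y}{3} - \frac{1}{3}} + 1}{2 \left(3 y - 4\right)}] = \frac{- 540 y^{3} + 1530 y^{2} - 1200 y - 9 e^{\frac{1}{3}} e^{\frac{5 y}{3}} e^{- 5 y^{2}} + 160}{54 y^{2} e^{\frac{1}{3}} e^{\frac{5 y}{3}} e^{- 5 y^{2}} - 144 y e^{\frac{1}{3}} e^{\frac{5 y}{3}} e^{- 5 y^{2}} + 96 e^{\frac{1}{3}} e^{\frac{5 y}{3}} e^{- 5 y^{2}}} = f(y).

An antiderivative is F(y) = \frac{- 2 \left(3 y - 4\right) e^{5 y^{2} - \frac{5 y}{3} - \frac{1}{3}} + 1}{2 \left(3 y - 4\right)}.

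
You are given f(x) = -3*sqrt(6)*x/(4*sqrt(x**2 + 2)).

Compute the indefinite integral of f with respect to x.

The substitution u = 3*x**2/2 + 3 works: f is exactly (dF/du)*(du/dx) for that inner function.
Check: d/dx[-3*sqrt(3*x**2/2 + 3)/2] = -3*sqrt(6)*x/(4*sqrt(x**2 + 2)) = f(x).

F(x) = -3*sqrt(3*x**2/2 + 3)/2 + C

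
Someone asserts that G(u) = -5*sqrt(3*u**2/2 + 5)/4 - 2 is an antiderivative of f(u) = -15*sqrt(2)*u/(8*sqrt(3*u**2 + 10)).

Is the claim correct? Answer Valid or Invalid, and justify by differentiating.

d/du[G] = -15*sqrt(2)*u/(8*sqrt(3*u**2 + 10))
This equals f(u) exactly, so the claim holds.

Valid - differentiating G returns exactly f.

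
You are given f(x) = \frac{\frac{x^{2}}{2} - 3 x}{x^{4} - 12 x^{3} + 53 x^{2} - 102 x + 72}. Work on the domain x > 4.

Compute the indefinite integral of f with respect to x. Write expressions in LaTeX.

F(x) = \frac{- 4 \left(x - 3\right) \log{\left(x - 4 \right)} + 4 \left(x - 3\right) \log{\left(x - 2 \right)} - 9}{2 \left(x - 3\right)} + C

Factor the denominator (2 \left(x - 4\right) \left(x - 3\right)^{2} \left(x - 2\right)) and decompose: f = \frac{2}{x - 2} + \frac{9}{2 \left(x - 3\right)^{2}} - \frac{2}{x - 4}; each piece integrates to a log, atan, or power term.
Check: d/dx[\frac{- 4 \left(x - 3\right) \log{\left(x - 4 \right)} + 4 \left(x - 3\right) \log{\left(x - 2 \right)} - 9}{2 \left(x - 3\right)}] = \frac{x^{2} - 6 x}{2 x^{4} - 24 x^{3} + 106 x^{2} - 204 x + 144}, which equals f(x).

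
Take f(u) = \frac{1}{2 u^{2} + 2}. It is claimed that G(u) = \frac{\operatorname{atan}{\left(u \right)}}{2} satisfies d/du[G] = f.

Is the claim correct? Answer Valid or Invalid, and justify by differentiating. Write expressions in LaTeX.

Valid - differentiating G returns exactly f.

d/du[G] = \frac{1}{2 u^{2} + 2}
This equals f(u) exactly, so the claim holds.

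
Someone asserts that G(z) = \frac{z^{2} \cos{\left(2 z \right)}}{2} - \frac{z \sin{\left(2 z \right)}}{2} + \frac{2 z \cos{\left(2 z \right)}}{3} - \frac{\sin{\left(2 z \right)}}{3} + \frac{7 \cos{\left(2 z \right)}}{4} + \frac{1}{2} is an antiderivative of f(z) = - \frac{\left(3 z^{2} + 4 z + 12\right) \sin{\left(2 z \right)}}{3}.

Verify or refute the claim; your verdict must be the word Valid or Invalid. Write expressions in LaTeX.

d/dz[G] = - z^{2} \sin{\left(2 z \right)} - \frac{4 z \sin{\left(2 z \right)}}{3} - 4 \sin{\left(2 z \right)}
This equals f(z) exactly, so the claim holds.

Valid. The derivative of G reproduces f.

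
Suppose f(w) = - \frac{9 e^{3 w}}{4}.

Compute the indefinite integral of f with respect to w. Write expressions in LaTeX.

F(w) = - \frac{3 e^{3 w}}{4} + C

A first test for any F(w): its w-derivative must equal f(w) identically.
Check: d/dw[- \frac{3 e^{3 w}}{4}] = - \frac{9 e^{3 w}}{4} = f(w).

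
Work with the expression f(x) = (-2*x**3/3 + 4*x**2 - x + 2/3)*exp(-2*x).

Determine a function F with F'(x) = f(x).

Recognize the product-rule pattern: f = u'v + uv' with u = x**3/3 - 3*x**2/2 - x - 5/6, v = exp(-2*x), so integration by parts undoes it.
Check: d/dx[x**3*exp(-2*x)/3 - 3*x**2*exp(-2*x)/2 - x*exp(-2*x) - 5*exp(-2*x)/6] = (-2*x**3 + 12*x**2 - 3*x + 2)*exp(-2*x)/3, which equals f(x).

An antiderivative is F(x) = x**3*exp(-2*x)/3 - 3*x**2*exp(-2*x)/2 - x*exp(-2*x) - 5*exp(-2*x)/6.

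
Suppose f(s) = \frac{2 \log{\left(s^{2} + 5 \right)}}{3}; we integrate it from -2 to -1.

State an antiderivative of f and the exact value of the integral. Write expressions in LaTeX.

Antiderivative: F(s) = \frac{2 s \log{\left(s^{2} + 5 \right)}}{3} - \frac{4 s}{3} + \frac{4 \sqrt{5} \operatorname{atan}{\left(\frac{\sqrt{5} s}{5} \right)}}{3}; value = - \frac{4}{3} - \frac{4 \sqrt{5} \operatorname{atan}{\left(\frac{\sqrt{5}}{5} \right)}}{3} - \frac{2 \log{\left(6 \right)}}{3} + \frac{4 \sqrt{5} \operatorname{atan}{\left(\frac{2 \sqrt{5}}{5} \right)}}{3} + \frac{4 \log{\left(9 \right)}}{3}

A first test for any F(s): its s-derivative must equal f(s) identically.
F(s) = \frac{2 s \log{\left(s^{2} + 5 \right)}}{3} - \frac{4 s}{3} + \frac{4 \sqrt{5} \operatorname{atan}{\left(\frac{\sqrt{5} s}{5} \right)}}{3} is an antiderivative of f.
Check: d/ds[\frac{2 s \log{\left(s^{2} + 5 \right)}}{3} - \frac{4 s}{3} + \frac{4 \sqrt{5} \operatorname{atan}{\left(\frac{\sqrt{5} s}{5} \right)}}{3}] = \frac{2 \log{\left(s^{2} + 5 \right)}}{3} = f(s).
F(-1) = - \frac{4 \sqrt{5} \operatorname{atan}{\left(\frac{\sqrt{5}}{5} \right)}}{3} - \frac{2 \log{\left(6 \right)}}{3} + \frac{4}{3}; F(-2) = - \frac{4 \log{\left(9 \right)}}{3} - \frac{4 \sqrt{5} \operatorname{atan}{\left(\frac{2 \sqrt{5}}{5} \right)}}{3} + \frac{8}{3}.
Integral = F(-1) - F(-2) = - \frac{4}{3} - \frac{4 \sqrt{5} \operatorname{atan}{\left(\frac{\sqrt{5}}{5} \right)}}{3} - \frac{2 \log{\left(6 \right)}}{3} + \frac{4 \sqrt{5} \operatorname{atan}{\left(\frac{2 \sqrt{5}}{5} \right)}}{3} + \frac{4 \log{\left(9 \right)}}{3}.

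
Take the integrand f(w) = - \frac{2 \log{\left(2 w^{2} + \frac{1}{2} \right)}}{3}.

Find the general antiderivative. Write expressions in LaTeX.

An antiderivative F(w) passes only if d/dw[F] lands on f(w) exactly.
Check: d/dw[- \frac{2 w \log{\left(2 w^{2} + \frac{1}{2} \right)}}{3} + \frac{4 w}{3} - \frac{2 \operatorname{atan}{\left(2 w \right)}}{3}] = - \frac{2 \log{\left(2 w^{2} + \frac{1}{2} \right)}}{3} = f(w).

F(w) = - \frac{2 w \log{\left(2 w^{2} + \frac{1}{2} \right)}}{3} + \frac{4 w}{3} - \frac{2 \operatorname{atan}{\left(2 w \right)}}{3} + C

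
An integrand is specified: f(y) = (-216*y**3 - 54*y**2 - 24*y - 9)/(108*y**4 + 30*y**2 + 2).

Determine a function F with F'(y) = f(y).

An antiderivative is F(y) = (-2*log(3*y**2 + 1/2) - 3*atan(3*y))/2.

Check any antiderivative F(y) by computing F'(y) and comparing it with f(y).
Check: d/dy[(-2*log(3*y**2 + 1/2) - 3*atan(3*y))/2] = (-216*y**3 - 54*y**2 - 24*y - 9)/(108*y**4 + 30*y**2 + 2) = f(y).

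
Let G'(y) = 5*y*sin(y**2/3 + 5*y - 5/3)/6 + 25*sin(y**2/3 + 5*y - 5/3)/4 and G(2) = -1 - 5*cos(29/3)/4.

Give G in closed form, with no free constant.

G(y) = (-5*cos(y**2/3 + 5*y - 5/3) - 4)/4

G'(y) matches the chain-rule pattern g'(h)*h' with inner function h(y) = y**2/3 + 5*y - 5/3; substituting u = h(y) collapses the integral.
A general antiderivative is -5*cos(y**2/3 + 5*y - 5/3)/4 + C.
The condition gives C = -1 - 5*cos(29/3)/4 - (-5*cos(29/3)/4) = -1.
So G(y) = (-5*cos(y**2/3 + 5*y - 5/3) - 4)/4.
Check: d/dy[(-5*cos(y**2/3 + 5*y - 5/3) - 4)/4] = 5*y*sin(y**2/3 + 5*y - 5/3)/6 + 25*sin(y**2/3 + 5*y - 5/3)/4 = G'(y).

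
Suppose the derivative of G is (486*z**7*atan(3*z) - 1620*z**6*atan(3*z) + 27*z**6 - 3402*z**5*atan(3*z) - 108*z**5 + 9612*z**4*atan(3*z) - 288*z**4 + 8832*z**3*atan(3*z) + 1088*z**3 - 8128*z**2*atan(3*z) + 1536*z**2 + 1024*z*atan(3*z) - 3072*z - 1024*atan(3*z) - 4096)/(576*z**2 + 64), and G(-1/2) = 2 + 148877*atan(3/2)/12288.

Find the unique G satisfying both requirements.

G'(z) has the shape u'v + uv' for u = (3*z**2/4 - z - 4)**3/3 and v = atan(3*z) — it is the derivative of the product u*v.
A general antiderivative is (3*z**2/4 - z - 4)**3*atan(3*z)/3 + C.
The condition gives C = 2 + 148877*atan(3/2)/12288 - (148877*atan(3/2)/12288) = 2.
So G(z) = 9*z**6*atan(3*z)/64 - 9*z**5*atan(3*z)/16 - 3*z**4*atan(3*z)/2 + 17*z**3*atan(3*z)/3 + 8*z**2*atan(3*z) - 16*z*atan(3*z) - 64*atan(3*z)/3 + 2.
Check: d/dz[9*z**6*atan(3*z)/64 - 9*z**5*atan(3*z)/16 - 3*z**4*atan(3*z)/2 + 17*z**3*atan(3*z)/3 + 8*z**2*atan(3*z) - 16*z*atan(3*z) - 64*atan(3*z)/3 + 2] = (486*z**7*atan(3*z) - 1620*z**6*atan(3*z) + 27*z**6 - 3402*z**5*atan(3*z) - 108*z**5 + 9612*z**4*atan(3*z) - 288*z**4 + 8832*z**3*atan(3*z) + 1088*z**3 - 8128*z**2*atan(3*z) + 1536*z**2 + 1024*z*atan(3*z) - 3072*z - 1024*atan(3*z) - 4096)/(576*z**2 + 64) = G'(z).

G(z) = 9*z**6*atan(3*z)/64 - 9*z**5*atan(3*z)/16 - 3*z**4*atan(3*z)/2 + 17*z**3*atan(3*z)/3 + 8*z**2*atan(3*z) - 16*z*atan(3*z) - 64*atan(3*z)/3 + 2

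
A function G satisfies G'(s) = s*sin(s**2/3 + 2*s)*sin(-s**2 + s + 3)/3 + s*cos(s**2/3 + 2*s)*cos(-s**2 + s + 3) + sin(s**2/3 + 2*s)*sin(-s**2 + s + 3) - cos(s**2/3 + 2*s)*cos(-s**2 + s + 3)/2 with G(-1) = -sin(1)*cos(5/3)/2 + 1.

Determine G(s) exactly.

Recognize the product-rule pattern: G'(s) = u'v + uv' with u = -cos(s**2/3 + 2*s)/2, v = sin(-s**2 + s + 3), so integration by parts undoes it.
A general antiderivative is -sin(-s**2 + s + 3)*cos(s**2/3 + 2*s)/2 + C.
The condition gives C = -sin(1)*cos(5/3)/2 + 1 - (-sin(1)*cos(5/3)/2) = 1.
So G(s) = -(sin(-s**2 + s + 3)*cos(s**2/3 + 2*s) - 2)/2.
Check: d/ds[-(sin(-s**2 + s + 3)*cos(s**2/3 + 2*s) - 2)/2] = s*sin(s**2/3 + 2*s)*sin(-s**2 + s + 3)/3 + s*cos(s**2/3 + 2*s)*cos(-s**2 + s + 3) + sin(s**2/3 + 2*s)*sin(-s**2 + s + 3) - cos(s**2/3 + 2*s)*cos(-s**2 + s + 3)/2 = G'(s).

G(s) = -(sin(-s**2 + s + 3)*cos(s**2/3 + 2*s) - 2)/2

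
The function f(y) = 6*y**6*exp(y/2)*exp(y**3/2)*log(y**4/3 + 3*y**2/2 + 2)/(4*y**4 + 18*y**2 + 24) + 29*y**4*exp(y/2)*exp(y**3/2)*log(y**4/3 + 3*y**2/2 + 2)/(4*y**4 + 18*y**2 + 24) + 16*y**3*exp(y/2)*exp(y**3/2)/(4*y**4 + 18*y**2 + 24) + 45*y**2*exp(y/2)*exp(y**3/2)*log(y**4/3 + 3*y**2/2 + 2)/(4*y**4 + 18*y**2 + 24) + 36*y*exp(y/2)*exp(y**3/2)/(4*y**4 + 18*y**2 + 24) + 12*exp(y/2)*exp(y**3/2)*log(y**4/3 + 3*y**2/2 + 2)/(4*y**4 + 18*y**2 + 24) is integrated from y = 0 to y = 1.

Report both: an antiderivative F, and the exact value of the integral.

f has the shape u'v + uv' for u = exp(y**3/2 + y/2) and v = log(y**4/3 + 3*y**2/2 + 2) — it is the derivative of the product u*v.
F(y) = exp(y**3/2 + y/2)*log(y**4/3 + 3*y**2/2 + 2) is an antiderivative of f.
Check: d/dy[exp(y**3/2 + y/2)*log(y**4/3 + 3*y**2/2 + 2)] = (6*y**6*exp(y/2)*exp(y**3/2)*log(y**4/3 + 3*y**2/2 + 2) + 29*y**4*exp(y/2)*exp(y**3/2)*log(y**4/3 + 3*y**2/2 + 2) + 16*y**3*exp(y/2)*exp(y**3/2) + 45*y**2*exp(y/2)*exp(y**3/2)*log(y**4/3 + 3*y**2/2 + 2) + 36*y*exp(y/2)*exp(y**3/2) + 12*exp(y/2)*exp(y**3/2)*log(y**4/3 + 3*y**2/2 + 2))/(4*y**4 + 18*y**2 + 24), which equals f(y).
F(1) = exp(1)*log(23/6); F(0) = log(2).
Integral = F(1) - F(0) = -log(2) + exp(1)*log(23/6).

Antiderivative: F(y) = exp(y**3/2 + y/2)*log(y**4/3 + 3*y**2/2 + 2); value = -log(2) + exp(1)*log(23/6)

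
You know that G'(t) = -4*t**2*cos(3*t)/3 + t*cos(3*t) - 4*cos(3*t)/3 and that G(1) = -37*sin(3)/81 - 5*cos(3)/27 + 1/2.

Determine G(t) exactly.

G(t) = -4*t**2*sin(3*t)/9 + t*sin(3*t)/3 - 8*t*cos(3*t)/27 - 28*sin(3*t)/81 + cos(3*t)/9 + 1/2

The integrand splits into summands that can be handled one at a time.
A general antiderivative is -4*t**2*sin(3*t)/9 + t*sin(3*t)/3 - 8*t*cos(3*t)/27 - 28*sin(3*t)/81 + cos(3*t)/9 + C.
The condition gives C = -37*sin(3)/81 - 5*cos(3)/27 + 1/2 - (-37*sin(3)/81 - 5*cos(3)/27) = 1/2.
So G(t) = -4*t**2*sin(3*t)/9 + t*sin(3*t)/3 - 8*t*cos(3*t)/27 - 28*sin(3*t)/81 + cos(3*t)/9 + 1/2.
Check: d/dt[-4*t**2*sin(3*t)/9 + t*sin(3*t)/3 - 8*t*cos(3*t)/27 - 28*sin(3*t)/81 + cos(3*t)/9 + 1/2] = -4*t**2*cos(3*t)/3 + t*cos(3*t) - 4*cos(3*t)/3 = G'(t).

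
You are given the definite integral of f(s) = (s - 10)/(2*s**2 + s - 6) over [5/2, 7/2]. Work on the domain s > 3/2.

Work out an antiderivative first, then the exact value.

Factor the denominator ((s + 2)*(2*s - 3)) and decompose: f = -17/(7*(2*s - 3)) + 12/(7*(s + 2)); each piece integrates to a log, atan, or power term.
F(s) = -17*log(s - 3/2)/14 + 12*log(s + 2)/7 is an antiderivative of f.
Check: d/ds[-17*log(s - 3/2)/14 + 12*log(s + 2)/7] = (s - 10)/(2*s**2 + s - 6) = f(s).
F(7/2) = -17*log(2)/14 + 12*log(11/2)/7; F(5/2) = 12*log(9/2)/7.
Integral = F(7/2) - F(5/2) = -12*log(9/2)/7 - 17*log(2)/14 + 12*log(11/2)/7.

Antiderivative: F(s) = -17*log(s - 3/2)/14 + 12*log(s + 2)/7; value = -12*log(9/2)/7 - 17*log(2)/14 + 12*log(11/2)/7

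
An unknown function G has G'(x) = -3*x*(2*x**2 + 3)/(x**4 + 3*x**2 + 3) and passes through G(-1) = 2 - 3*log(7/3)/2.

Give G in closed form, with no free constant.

The substitution u = x**4/3 + x**2 + 1 works: G'(x) is exactly (dG/du)*(du/dx) for that inner function.
A general antiderivative is -3*log(x**4/3 + x**2 + 1)/2 + C.
The condition gives C = 2 - 3*log(7/3)/2 - (-3*log(7/3)/2) = 2.
So G(x) = 2 - 3*log(x**4/3 + x**2 + 1)/2.
Check: d/dx[2 - 3*log(x**4/3 + x**2 + 1)/2] = (-6*x**3 - 9*x)/(x**4 + 3*x**2 + 3), which equals G'(x).

G(x) = 2 - 3*log(x**4/3 + x**2 + 1)/2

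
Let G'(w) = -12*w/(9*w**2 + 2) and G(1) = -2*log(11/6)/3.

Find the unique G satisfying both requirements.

The substitution u = 3*w**2/2 + 1/3 works: G'(w) is exactly (dG/du)*(du/dw) for that inner function.
A general antiderivative is -2*log(3*w**2/2 + 1/3)/3 + C.
The condition gives C = -2*log(11/6)/3 - (-2*log(11/6)/3) = 0.
So G(w) = -2*log(3*w**2/2 + 1/3)/3.
Check: d/dw[-2*log(3*w**2/2 + 1/3)/3] = -12*w/(9*w**2 + 2) = G'(w).

G(w) = -2*log(3*w**2/2 + 1/3)/3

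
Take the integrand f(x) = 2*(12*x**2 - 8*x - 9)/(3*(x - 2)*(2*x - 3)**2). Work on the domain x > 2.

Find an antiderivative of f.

An antiderivative is F(x) = (92*x*log(x - 2) - 80*x*log(x - 3/2) - 138*log(x - 2) + 120*log(x - 3/2) + 12)/(6*x - 9).

Factor the denominator (3*(x - 2)*(2*x - 3)**2) and decompose: f = -80/(3*(2*x - 3)) - 8/(2*x - 3)**2 + 46/(3*(x - 2)); each piece integrates to a log, atan, or power term.
Check: d/dx[(92*x*log(x - 2) - 80*x*log(x - 3/2) - 138*log(x - 2) + 120*log(x - 3/2) + 12)/(6*x - 9)] = (24*x**2 - 16*x - 18)/(12*x**3 - 60*x**2 + 99*x - 54), which equals f(x).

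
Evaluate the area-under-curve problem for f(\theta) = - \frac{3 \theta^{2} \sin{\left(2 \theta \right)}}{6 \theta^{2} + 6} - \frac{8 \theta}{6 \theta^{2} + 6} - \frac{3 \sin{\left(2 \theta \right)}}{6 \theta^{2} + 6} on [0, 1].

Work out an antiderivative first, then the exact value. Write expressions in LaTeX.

Antiderivative: F(\theta) = \frac{- 8 \log{\left(\theta^{2} + 1 \right)} + 3 \cos{\left(2 \theta \right)}}{12}; value = - \frac{2 \log{\left(2 \right)}}{3} - \frac{1}{4} + \frac{\cos{\left(2 \right)}}{4}

Integrate term by term and add the pieces.
F(\theta) = \frac{- 8 \log{\left(\theta^{2} + 1 \right)} + 3 \cos{\left(2 \theta \right)}}{12} is an antiderivative of f.
Check: d/d\theta[\frac{- 8 \log{\left(\theta^{2} + 1 \right)} + 3 \cos{\left(2 \theta \right)}}{12}] = \frac{- 3 \theta^{2} \sin{\left(2 \theta \right)} - 8 \theta - 3 \sin{\left(2 \theta \right)}}{6 \theta^{2} + 6}, which equals f(\theta).
F(1) = - \frac{2 \log{\left(2 \right)}}{3} + \frac{\cos{\left(2 \right)}}{4}; F(0) = \frac{1}{4}.
Integral = F(1) - F(0) = - \frac{2 \log{\left(2 \right)}}{3} - \frac{1}{4} + \frac{\cos{\left(2 \right)}}{4}.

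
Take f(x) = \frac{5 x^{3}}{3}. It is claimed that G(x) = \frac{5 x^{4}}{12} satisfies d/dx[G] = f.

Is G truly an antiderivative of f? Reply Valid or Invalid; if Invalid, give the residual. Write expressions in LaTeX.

d/dx[G] = \frac{5 x^{3}}{3}
This equals f(x) exactly, so the claim holds.

Valid - differentiating G returns exactly f.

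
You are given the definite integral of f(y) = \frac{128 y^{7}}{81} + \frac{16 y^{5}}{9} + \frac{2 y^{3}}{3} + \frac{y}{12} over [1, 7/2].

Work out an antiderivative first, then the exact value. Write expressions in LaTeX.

Antiderivative: F(y) = \frac{\left(8 y^{2} + 3\right)^{4}}{20736}; value = \frac{180635}{36}

f matches the chain-rule pattern g'(h)*h' with inner function h(y) = \frac{2 y^{2}}{3} + \frac{1}{4}; substituting u = h(y) collapses the integral.
F(y) = \frac{\left(8 y^{2} + 3\right)^{4}}{20736} is an antiderivative of f.
Check: d/dy[\frac{\left(8 y^{2} + 3\right)^{4}}{20736}] = \frac{128 y^{7}}{81} + \frac{16 y^{5}}{9} + \frac{2 y^{3}}{3} + \frac{y}{12} = f(y).
F(7/2) = \frac{104060401}{20736}; F(1) = \frac{14641}{20736}.
Integral = F(7/2) - F(1) = \frac{180635}{36}.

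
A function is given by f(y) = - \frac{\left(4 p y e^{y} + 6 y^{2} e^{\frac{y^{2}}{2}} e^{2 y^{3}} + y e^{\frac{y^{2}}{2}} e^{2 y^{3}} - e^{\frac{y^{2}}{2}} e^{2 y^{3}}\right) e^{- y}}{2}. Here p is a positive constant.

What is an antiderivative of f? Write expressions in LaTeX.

An antiderivative F(y) passes only if d/dy[F] lands on f(y) exactly.
Check: d/dy[- \frac{2 p y^{2} + e^{- y} e^{\frac{y^{2}}{2}} e^{2 y^{3}}}{2}] = \frac{\left(- 4 p y e^{y} - 6 y^{2} e^{\frac{y^{2}}{2}} e^{2 y^{3}} - y e^{\frac{y^{2}}{2}} e^{2 y^{3}} + e^{\frac{y^{2}}{2}} e^{2 y^{3}}\right) e^{- y}}{2}, which equals f(y).

An antiderivative is F(y) = - \frac{2 p y^{2} + e^{- y} e^{\frac{y^{2}}{2}} e^{2 y^{3}}}{2}.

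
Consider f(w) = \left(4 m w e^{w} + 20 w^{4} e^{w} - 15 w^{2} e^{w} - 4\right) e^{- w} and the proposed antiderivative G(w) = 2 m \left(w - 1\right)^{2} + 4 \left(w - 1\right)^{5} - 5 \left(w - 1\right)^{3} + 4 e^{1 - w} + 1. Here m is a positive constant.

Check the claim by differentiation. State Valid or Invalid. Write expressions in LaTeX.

Invalid: d/dw[G] - f = e \left(- \frac{4 m e^{w}}{e} - \frac{80 w^{3} e^{w}}{e} + \frac{120 w^{2} e^{w}}{e} - \frac{50 w e^{w}}{e} + \frac{5 e^{w}}{e} - 4 + \frac{4}{e}\right) e^{- w}, which is not 0.

d/dw[G] = e \left(\frac{4 m w e^{w}}{e} - \frac{4 m e^{w}}{e} + \frac{20 w^{4} e^{w}}{e} - \frac{80 w^{3} e^{w}}{e} + \frac{105 w^{2} e^{w}}{e} - \frac{50 w e^{w}}{e} + \frac{5 e^{w}}{e} - 4\right) e^{- w}
d/dw[G] - f(w) = e \left(- \frac{4 m e^{w}}{e} - \frac{80 w^{3} e^{w}}{e} + \frac{120 w^{2} e^{w}}{e} - \frac{50 w e^{w}}{e} + \frac{5 e^{w}}{e} - 4 + \frac{4}{e}\right) e^{- w} != 0.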